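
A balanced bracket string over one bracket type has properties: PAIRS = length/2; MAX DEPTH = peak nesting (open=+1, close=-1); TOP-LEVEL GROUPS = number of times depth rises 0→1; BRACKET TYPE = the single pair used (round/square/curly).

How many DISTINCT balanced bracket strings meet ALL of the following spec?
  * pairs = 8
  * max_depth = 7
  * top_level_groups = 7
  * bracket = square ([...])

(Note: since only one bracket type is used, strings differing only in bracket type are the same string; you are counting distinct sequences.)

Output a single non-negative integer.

Answer: 0

Derivation:
Spec: pairs=8 depth=7 groups=7
Count(depth <= 7) = 7
Count(depth <= 6) = 7
Count(depth == 7) = 7 - 7 = 0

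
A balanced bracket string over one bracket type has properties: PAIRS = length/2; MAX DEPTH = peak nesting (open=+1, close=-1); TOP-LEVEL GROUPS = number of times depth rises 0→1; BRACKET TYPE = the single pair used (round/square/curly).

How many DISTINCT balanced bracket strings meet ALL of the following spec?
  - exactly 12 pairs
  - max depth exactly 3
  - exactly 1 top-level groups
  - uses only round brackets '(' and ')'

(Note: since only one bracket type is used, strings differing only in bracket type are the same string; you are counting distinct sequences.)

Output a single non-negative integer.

Answer: 1023

Derivation:
Spec: pairs=12 depth=3 groups=1
Count(depth <= 3) = 1024
Count(depth <= 2) = 1
Count(depth == 3) = 1024 - 1 = 1023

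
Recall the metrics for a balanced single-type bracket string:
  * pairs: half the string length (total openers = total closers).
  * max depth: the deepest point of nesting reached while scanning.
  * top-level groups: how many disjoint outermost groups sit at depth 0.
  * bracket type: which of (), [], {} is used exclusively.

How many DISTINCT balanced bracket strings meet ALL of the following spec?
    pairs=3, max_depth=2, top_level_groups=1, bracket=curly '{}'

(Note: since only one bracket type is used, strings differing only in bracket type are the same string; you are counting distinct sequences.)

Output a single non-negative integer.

Answer: 1

Derivation:
Spec: pairs=3 depth=2 groups=1
Count(depth <= 2) = 1
Count(depth <= 1) = 0
Count(depth == 2) = 1 - 0 = 1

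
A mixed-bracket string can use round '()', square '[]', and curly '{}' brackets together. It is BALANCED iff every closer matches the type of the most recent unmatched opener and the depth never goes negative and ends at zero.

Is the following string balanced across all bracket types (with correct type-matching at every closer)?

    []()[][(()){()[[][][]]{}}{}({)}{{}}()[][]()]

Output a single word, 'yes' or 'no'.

pos 0: push '['; stack = [
pos 1: ']' matches '['; pop; stack = (empty)
pos 2: push '('; stack = (
pos 3: ')' matches '('; pop; stack = (empty)
pos 4: push '['; stack = [
pos 5: ']' matches '['; pop; stack = (empty)
pos 6: push '['; stack = [
pos 7: push '('; stack = [(
pos 8: push '('; stack = [((
pos 9: ')' matches '('; pop; stack = [(
pos 10: ')' matches '('; pop; stack = [
pos 11: push '{'; stack = [{
pos 12: push '('; stack = [{(
pos 13: ')' matches '('; pop; stack = [{
pos 14: push '['; stack = [{[
pos 15: push '['; stack = [{[[
pos 16: ']' matches '['; pop; stack = [{[
pos 17: push '['; stack = [{[[
pos 18: ']' matches '['; pop; stack = [{[
pos 19: push '['; stack = [{[[
pos 20: ']' matches '['; pop; stack = [{[
pos 21: ']' matches '['; pop; stack = [{
pos 22: push '{'; stack = [{{
pos 23: '}' matches '{'; pop; stack = [{
pos 24: '}' matches '{'; pop; stack = [
pos 25: push '{'; stack = [{
pos 26: '}' matches '{'; pop; stack = [
pos 27: push '('; stack = [(
pos 28: push '{'; stack = [({
pos 29: saw closer ')' but top of stack is '{' (expected '}') → INVALID
Verdict: type mismatch at position 29: ')' closes '{' → no

Answer: no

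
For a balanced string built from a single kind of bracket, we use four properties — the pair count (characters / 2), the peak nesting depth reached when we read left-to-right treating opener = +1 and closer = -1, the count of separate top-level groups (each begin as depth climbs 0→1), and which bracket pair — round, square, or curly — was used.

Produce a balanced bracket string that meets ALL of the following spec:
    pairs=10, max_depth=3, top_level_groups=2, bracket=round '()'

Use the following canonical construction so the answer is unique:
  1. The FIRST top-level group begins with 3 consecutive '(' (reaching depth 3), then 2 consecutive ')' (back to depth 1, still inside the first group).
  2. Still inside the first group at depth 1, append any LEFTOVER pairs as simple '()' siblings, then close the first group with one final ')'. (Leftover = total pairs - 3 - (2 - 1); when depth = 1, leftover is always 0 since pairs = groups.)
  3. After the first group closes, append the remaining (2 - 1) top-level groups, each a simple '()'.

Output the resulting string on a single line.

Spec: pairs=10 depth=3 groups=2
Leftover pairs = 10 - 3 - (2-1) = 6
First group: deep chain of depth 3 + 6 sibling pairs
Remaining 1 groups: simple '()' each

Answer: ((())()()()()()())()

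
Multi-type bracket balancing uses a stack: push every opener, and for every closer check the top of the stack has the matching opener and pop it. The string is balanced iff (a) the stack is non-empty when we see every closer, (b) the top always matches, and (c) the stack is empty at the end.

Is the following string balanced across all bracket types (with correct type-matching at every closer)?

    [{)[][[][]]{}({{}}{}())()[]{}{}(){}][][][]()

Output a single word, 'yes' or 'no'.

Answer: no

Derivation:
pos 0: push '['; stack = [
pos 1: push '{'; stack = [{
pos 2: saw closer ')' but top of stack is '{' (expected '}') → INVALID
Verdict: type mismatch at position 2: ')' closes '{' → no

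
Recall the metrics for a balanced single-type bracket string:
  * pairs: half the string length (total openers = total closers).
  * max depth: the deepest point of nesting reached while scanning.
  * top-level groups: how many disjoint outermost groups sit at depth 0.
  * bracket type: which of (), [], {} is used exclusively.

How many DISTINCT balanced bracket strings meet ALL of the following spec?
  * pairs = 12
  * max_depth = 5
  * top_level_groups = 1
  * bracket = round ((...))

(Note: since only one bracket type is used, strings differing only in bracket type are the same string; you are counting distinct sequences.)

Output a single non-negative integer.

Spec: pairs=12 depth=5 groups=1
Count(depth <= 5) = 29525
Count(depth <= 4) = 10946
Count(depth == 5) = 29525 - 10946 = 18579

Answer: 18579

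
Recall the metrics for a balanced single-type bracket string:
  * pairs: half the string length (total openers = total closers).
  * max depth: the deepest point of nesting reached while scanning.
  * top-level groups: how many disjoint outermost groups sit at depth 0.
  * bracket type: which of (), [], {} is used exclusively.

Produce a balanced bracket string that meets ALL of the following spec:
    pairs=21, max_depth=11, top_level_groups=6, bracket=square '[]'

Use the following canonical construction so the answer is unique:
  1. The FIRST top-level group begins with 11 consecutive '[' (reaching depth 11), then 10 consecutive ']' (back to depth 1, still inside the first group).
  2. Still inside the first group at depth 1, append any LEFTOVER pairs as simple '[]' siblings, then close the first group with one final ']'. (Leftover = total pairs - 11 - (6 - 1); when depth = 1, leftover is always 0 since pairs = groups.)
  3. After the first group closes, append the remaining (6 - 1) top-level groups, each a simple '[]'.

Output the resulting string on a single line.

Spec: pairs=21 depth=11 groups=6
Leftover pairs = 21 - 11 - (6-1) = 5
First group: deep chain of depth 11 + 5 sibling pairs
Remaining 5 groups: simple '[]' each

Answer: [[[[[[[[[[[]]]]]]]]]][][][][][]][][][][][]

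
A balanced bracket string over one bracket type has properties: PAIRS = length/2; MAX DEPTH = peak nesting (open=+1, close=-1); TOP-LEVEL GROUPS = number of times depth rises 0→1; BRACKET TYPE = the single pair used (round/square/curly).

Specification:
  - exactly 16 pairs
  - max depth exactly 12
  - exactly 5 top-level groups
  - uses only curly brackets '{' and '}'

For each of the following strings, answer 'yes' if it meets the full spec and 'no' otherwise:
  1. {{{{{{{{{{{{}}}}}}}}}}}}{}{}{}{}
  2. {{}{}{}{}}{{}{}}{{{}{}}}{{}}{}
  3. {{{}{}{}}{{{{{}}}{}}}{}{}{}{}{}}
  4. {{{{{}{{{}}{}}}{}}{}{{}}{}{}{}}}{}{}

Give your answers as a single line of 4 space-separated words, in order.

Answer: yes no no no

Derivation:
String 1 '{{{{{{{{{{{{}}}}}}}}}}}}{}{}{}{}': depth seq [1 2 3 4 5 6 7 8 9 10 11 12 11 10 9 8 7 6 5 4 3 2 1 0 1 0 1 0 1 0 1 0]
  -> pairs=16 depth=12 groups=5 -> yes
String 2 '{{}{}{}{}}{{}{}}{{{}{}}}{{}}{}': depth seq [1 2 1 2 1 2 1 2 1 0 1 2 1 2 1 0 1 2 3 2 3 2 1 0 1 2 1 0 1 0]
  -> pairs=15 depth=3 groups=5 -> no
String 3 '{{{}{}{}}{{{{{}}}{}}}{}{}{}{}{}}': depth seq [1 2 3 2 3 2 3 2 1 2 3 4 5 6 5 4 3 4 3 2 1 2 1 2 1 2 1 2 1 2 1 0]
  -> pairs=16 depth=6 groups=1 -> no
String 4 '{{{{{}{{{}}{}}}{}}{}{{}}{}{}{}}}{}{}': depth seq [1 2 3 4 5 4 5 6 7 6 5 6 5 4 3 4 3 2 3 2 3 4 3 2 3 2 3 2 3 2 1 0 1 0 1 0]
  -> pairs=18 depth=7 groups=3 -> no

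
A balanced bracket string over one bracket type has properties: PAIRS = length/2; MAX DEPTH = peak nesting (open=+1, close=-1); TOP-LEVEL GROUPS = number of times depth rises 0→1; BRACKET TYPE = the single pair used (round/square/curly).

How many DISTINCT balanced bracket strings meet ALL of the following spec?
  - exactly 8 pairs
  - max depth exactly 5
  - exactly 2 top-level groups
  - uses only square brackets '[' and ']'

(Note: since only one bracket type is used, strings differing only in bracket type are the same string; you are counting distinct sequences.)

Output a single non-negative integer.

Answer: 84

Derivation:
Spec: pairs=8 depth=5 groups=2
Count(depth <= 5) = 407
Count(depth <= 4) = 323
Count(depth == 5) = 407 - 323 = 84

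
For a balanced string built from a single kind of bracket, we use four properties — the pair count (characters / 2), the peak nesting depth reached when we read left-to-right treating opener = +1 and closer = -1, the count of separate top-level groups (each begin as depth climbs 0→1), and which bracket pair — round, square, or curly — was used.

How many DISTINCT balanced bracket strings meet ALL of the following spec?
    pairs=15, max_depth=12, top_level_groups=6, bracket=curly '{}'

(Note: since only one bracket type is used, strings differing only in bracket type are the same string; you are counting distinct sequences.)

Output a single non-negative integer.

Answer: 0

Derivation:
Spec: pairs=15 depth=12 groups=6
Count(depth <= 12) = 326876
Count(depth <= 11) = 326876
Count(depth == 12) = 326876 - 326876 = 0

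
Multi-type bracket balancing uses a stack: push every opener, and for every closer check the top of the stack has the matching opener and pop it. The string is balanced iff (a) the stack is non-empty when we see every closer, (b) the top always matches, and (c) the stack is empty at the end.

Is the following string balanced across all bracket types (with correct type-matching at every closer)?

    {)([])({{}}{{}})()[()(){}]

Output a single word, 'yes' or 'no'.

pos 0: push '{'; stack = {
pos 1: saw closer ')' but top of stack is '{' (expected '}') → INVALID
Verdict: type mismatch at position 1: ')' closes '{' → no

Answer: no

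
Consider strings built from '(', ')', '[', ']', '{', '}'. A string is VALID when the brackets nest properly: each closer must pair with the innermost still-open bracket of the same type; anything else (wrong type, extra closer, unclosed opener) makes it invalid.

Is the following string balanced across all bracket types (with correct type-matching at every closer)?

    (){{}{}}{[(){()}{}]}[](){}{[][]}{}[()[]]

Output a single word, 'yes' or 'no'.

Answer: yes

Derivation:
pos 0: push '('; stack = (
pos 1: ')' matches '('; pop; stack = (empty)
pos 2: push '{'; stack = {
pos 3: push '{'; stack = {{
pos 4: '}' matches '{'; pop; stack = {
pos 5: push '{'; stack = {{
pos 6: '}' matches '{'; pop; stack = {
pos 7: '}' matches '{'; pop; stack = (empty)
pos 8: push '{'; stack = {
pos 9: push '['; stack = {[
pos 10: push '('; stack = {[(
pos 11: ')' matches '('; pop; stack = {[
pos 12: push '{'; stack = {[{
pos 13: push '('; stack = {[{(
pos 14: ')' matches '('; pop; stack = {[{
pos 15: '}' matches '{'; pop; stack = {[
pos 16: push '{'; stack = {[{
pos 17: '}' matches '{'; pop; stack = {[
pos 18: ']' matches '['; pop; stack = {
pos 19: '}' matches '{'; pop; stack = (empty)
pos 20: push '['; stack = [
pos 21: ']' matches '['; pop; stack = (empty)
pos 22: push '('; stack = (
pos 23: ')' matches '('; pop; stack = (empty)
pos 24: push '{'; stack = {
pos 25: '}' matches '{'; pop; stack = (empty)
pos 26: push '{'; stack = {
pos 27: push '['; stack = {[
pos 28: ']' matches '['; pop; stack = {
pos 29: push '['; stack = {[
pos 30: ']' matches '['; pop; stack = {
pos 31: '}' matches '{'; pop; stack = (empty)
pos 32: push '{'; stack = {
pos 33: '}' matches '{'; pop; stack = (empty)
pos 34: push '['; stack = [
pos 35: push '('; stack = [(
pos 36: ')' matches '('; pop; stack = [
pos 37: push '['; stack = [[
pos 38: ']' matches '['; pop; stack = [
pos 39: ']' matches '['; pop; stack = (empty)
end: stack empty → VALID
Verdict: properly nested → yes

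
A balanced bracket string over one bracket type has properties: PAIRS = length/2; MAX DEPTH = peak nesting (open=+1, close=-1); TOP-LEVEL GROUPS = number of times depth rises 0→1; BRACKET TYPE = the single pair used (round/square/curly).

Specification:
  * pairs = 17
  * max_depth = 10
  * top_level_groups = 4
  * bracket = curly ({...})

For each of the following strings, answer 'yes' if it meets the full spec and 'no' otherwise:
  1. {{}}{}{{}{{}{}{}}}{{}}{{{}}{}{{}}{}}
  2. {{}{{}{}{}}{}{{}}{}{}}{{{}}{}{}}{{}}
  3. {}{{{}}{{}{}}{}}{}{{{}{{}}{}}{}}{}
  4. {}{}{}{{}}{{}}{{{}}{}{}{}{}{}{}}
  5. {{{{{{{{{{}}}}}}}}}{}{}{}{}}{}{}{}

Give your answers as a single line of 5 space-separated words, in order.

String 1 '{{}}{}{{}{{}{}{}}}{{}}{{{}}{}{{}}{}}': depth seq [1 2 1 0 1 0 1 2 1 2 3 2 3 2 3 2 1 0 1 2 1 0 1 2 3 2 1 2 1 2 3 2 1 2 1 0]
  -> pairs=18 depth=3 groups=5 -> no
String 2 '{{}{{}{}{}}{}{{}}{}{}}{{{}}{}{}}{{}}': depth seq [1 2 1 2 3 2 3 2 3 2 1 2 1 2 3 2 1 2 1 2 1 0 1 2 3 2 1 2 1 2 1 0 1 2 1 0]
  -> pairs=18 depth=3 groups=3 -> no
String 3 '{}{{{}}{{}{}}{}}{}{{{}{{}}{}}{}}{}': depth seq [1 0 1 2 3 2 1 2 3 2 3 2 1 2 1 0 1 0 1 2 3 2 3 4 3 2 3 2 1 2 1 0 1 0]
  -> pairs=17 depth=4 groups=5 -> no
String 4 '{}{}{}{{}}{{}}{{{}}{}{}{}{}{}{}}': depth seq [1 0 1 0 1 0 1 2 1 0 1 2 1 0 1 2 3 2 1 2 1 2 1 2 1 2 1 2 1 2 1 0]
  -> pairs=16 depth=3 groups=6 -> no
String 5 '{{{{{{{{{{}}}}}}}}}{}{}{}{}}{}{}{}': depth seq [1 2 3 4 5 6 7 8 9 10 9 8 7 6 5 4 3 2 1 2 1 2 1 2 1 2 1 0 1 0 1 0 1 0]
  -> pairs=17 depth=10 groups=4 -> yes

Answer: no no no no yes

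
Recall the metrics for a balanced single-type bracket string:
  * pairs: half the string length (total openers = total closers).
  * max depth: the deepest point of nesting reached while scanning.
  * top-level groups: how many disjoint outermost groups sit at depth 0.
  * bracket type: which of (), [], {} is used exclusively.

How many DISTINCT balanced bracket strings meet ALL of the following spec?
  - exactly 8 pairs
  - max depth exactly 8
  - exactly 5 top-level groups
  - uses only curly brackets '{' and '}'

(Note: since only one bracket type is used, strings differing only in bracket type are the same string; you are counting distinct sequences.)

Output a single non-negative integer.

Answer: 0

Derivation:
Spec: pairs=8 depth=8 groups=5
Count(depth <= 8) = 75
Count(depth <= 7) = 75
Count(depth == 8) = 75 - 75 = 0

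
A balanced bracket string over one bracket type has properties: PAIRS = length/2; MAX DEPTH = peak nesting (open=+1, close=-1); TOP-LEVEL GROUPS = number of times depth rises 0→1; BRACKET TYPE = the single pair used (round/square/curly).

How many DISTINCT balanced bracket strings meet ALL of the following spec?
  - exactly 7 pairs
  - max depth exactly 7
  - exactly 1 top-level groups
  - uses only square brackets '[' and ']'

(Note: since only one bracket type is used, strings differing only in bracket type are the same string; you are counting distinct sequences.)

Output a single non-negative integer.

Answer: 1

Derivation:
Spec: pairs=7 depth=7 groups=1
Count(depth <= 7) = 132
Count(depth <= 6) = 131
Count(depth == 7) = 132 - 131 = 1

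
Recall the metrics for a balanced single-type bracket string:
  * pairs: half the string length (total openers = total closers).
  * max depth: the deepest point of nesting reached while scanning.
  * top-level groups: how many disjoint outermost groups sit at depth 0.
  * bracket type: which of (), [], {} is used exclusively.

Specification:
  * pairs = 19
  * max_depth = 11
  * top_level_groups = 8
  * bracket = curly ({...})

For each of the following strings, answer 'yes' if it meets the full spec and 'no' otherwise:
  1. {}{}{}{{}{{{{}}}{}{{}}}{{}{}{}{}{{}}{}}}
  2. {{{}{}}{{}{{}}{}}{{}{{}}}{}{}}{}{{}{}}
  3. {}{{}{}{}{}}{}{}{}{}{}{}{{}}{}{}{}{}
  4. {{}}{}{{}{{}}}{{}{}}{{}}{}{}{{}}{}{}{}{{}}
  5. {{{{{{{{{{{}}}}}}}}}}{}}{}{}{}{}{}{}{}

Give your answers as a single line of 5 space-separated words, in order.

Answer: no no no no yes

Derivation:
String 1 '{}{}{}{{}{{{{}}}{}{{}}}{{}{}{}{}{{}}{}}}': depth seq [1 0 1 0 1 0 1 2 1 2 3 4 5 4 3 2 3 2 3 4 3 2 1 2 3 2 3 2 3 2 3 2 3 4 3 2 3 2 1 0]
  -> pairs=20 depth=5 groups=4 -> no
String 2 '{{{}{}}{{}{{}}{}}{{}{{}}}{}{}}{}{{}{}}': depth seq [1 2 3 2 3 2 1 2 3 2 3 4 3 2 3 2 1 2 3 2 3 4 3 2 1 2 1 2 1 0 1 0 1 2 1 2 1 0]
  -> pairs=19 depth=4 groups=3 -> no
String 3 '{}{{}{}{}{}}{}{}{}{}{}{}{{}}{}{}{}{}': depth seq [1 0 1 2 1 2 1 2 1 2 1 0 1 0 1 0 1 0 1 0 1 0 1 0 1 2 1 0 1 0 1 0 1 0 1 0]
  -> pairs=18 depth=2 groups=13 -> no
String 4 '{{}}{}{{}{{}}}{{}{}}{{}}{}{}{{}}{}{}{}{{}}': depth seq [1 2 1 0 1 0 1 2 1 2 3 2 1 0 1 2 1 2 1 0 1 2 1 0 1 0 1 0 1 2 1 0 1 0 1 0 1 0 1 2 1 0]
  -> pairs=21 depth=3 groups=12 -> no
String 5 '{{{{{{{{{{{}}}}}}}}}}{}}{}{}{}{}{}{}{}': depth seq [1 2 3 4 5 6 7 8 9 10 11 10 9 8 7 6 5 4 3 2 1 2 1 0 1 0 1 0 1 0 1 0 1 0 1 0 1 0]
  -> pairs=19 depth=11 groups=8 -> yes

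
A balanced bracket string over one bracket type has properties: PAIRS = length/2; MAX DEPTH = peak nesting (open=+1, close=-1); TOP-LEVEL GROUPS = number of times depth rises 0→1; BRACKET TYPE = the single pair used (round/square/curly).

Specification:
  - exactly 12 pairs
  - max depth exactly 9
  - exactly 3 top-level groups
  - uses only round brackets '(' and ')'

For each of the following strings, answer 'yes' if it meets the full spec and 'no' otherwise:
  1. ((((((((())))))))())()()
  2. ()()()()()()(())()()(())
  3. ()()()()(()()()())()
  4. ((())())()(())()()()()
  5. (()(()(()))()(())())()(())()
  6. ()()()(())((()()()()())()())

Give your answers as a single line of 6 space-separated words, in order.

Answer: yes no no no no no

Derivation:
String 1 '((((((((())))))))())()()': depth seq [1 2 3 4 5 6 7 8 9 8 7 6 5 4 3 2 1 2 1 0 1 0 1 0]
  -> pairs=12 depth=9 groups=3 -> yes
String 2 '()()()()()()(())()()(())': depth seq [1 0 1 0 1 0 1 0 1 0 1 0 1 2 1 0 1 0 1 0 1 2 1 0]
  -> pairs=12 depth=2 groups=10 -> no
String 3 '()()()()(()()()())()': depth seq [1 0 1 0 1 0 1 0 1 2 1 2 1 2 1 2 1 0 1 0]
  -> pairs=10 depth=2 groups=6 -> no
String 4 '((())())()(())()()()()': depth seq [1 2 3 2 1 2 1 0 1 0 1 2 1 0 1 0 1 0 1 0 1 0]
  -> pairs=11 depth=3 groups=7 -> no
String 5 '(()(()(()))()(())())()(())()': depth seq [1 2 1 2 3 2 3 4 3 2 1 2 1 2 3 2 1 2 1 0 1 0 1 2 1 0 1 0]
  -> pairs=14 depth=4 groups=4 -> no
String 6 '()()()(())((()()()()())()())': depth seq [1 0 1 0 1 0 1 2 1 0 1 2 3 2 3 2 3 2 3 2 3 2 1 2 1 2 1 0]
  -> pairs=14 depth=3 groups=5 -> no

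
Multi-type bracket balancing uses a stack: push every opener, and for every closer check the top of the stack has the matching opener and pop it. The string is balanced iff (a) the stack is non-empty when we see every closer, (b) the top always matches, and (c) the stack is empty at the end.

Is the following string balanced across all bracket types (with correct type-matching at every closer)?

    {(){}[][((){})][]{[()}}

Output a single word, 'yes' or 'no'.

pos 0: push '{'; stack = {
pos 1: push '('; stack = {(
pos 2: ')' matches '('; pop; stack = {
pos 3: push '{'; stack = {{
pos 4: '}' matches '{'; pop; stack = {
pos 5: push '['; stack = {[
pos 6: ']' matches '['; pop; stack = {
pos 7: push '['; stack = {[
pos 8: push '('; stack = {[(
pos 9: push '('; stack = {[((
pos 10: ')' matches '('; pop; stack = {[(
pos 11: push '{'; stack = {[({
pos 12: '}' matches '{'; pop; stack = {[(
pos 13: ')' matches '('; pop; stack = {[
pos 14: ']' matches '['; pop; stack = {
pos 15: push '['; stack = {[
pos 16: ']' matches '['; pop; stack = {
pos 17: push '{'; stack = {{
pos 18: push '['; stack = {{[
pos 19: push '('; stack = {{[(
pos 20: ')' matches '('; pop; stack = {{[
pos 21: saw closer '}' but top of stack is '[' (expected ']') → INVALID
Verdict: type mismatch at position 21: '}' closes '[' → no

Answer: no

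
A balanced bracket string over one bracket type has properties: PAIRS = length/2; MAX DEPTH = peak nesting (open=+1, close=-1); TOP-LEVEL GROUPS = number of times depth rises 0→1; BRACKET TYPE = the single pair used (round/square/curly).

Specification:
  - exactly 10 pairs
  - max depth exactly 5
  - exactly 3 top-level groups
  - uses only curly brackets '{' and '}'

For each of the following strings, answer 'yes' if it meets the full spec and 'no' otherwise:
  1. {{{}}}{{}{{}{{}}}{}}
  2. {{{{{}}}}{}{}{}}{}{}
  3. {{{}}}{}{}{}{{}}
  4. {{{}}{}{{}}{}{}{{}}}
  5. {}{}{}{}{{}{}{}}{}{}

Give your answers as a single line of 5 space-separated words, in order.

String 1 '{{{}}}{{}{{}{{}}}{}}': depth seq [1 2 3 2 1 0 1 2 1 2 3 2 3 4 3 2 1 2 1 0]
  -> pairs=10 depth=4 groups=2 -> no
String 2 '{{{{{}}}}{}{}{}}{}{}': depth seq [1 2 3 4 5 4 3 2 1 2 1 2 1 2 1 0 1 0 1 0]
  -> pairs=10 depth=5 groups=3 -> yes
String 3 '{{{}}}{}{}{}{{}}': depth seq [1 2 3 2 1 0 1 0 1 0 1 0 1 2 1 0]
  -> pairs=8 depth=3 groups=5 -> no
String 4 '{{{}}{}{{}}{}{}{{}}}': depth seq [1 2 3 2 1 2 1 2 3 2 1 2 1 2 1 2 3 2 1 0]
  -> pairs=10 depth=3 groups=1 -> no
String 5 '{}{}{}{}{{}{}{}}{}{}': depth seq [1 0 1 0 1 0 1 0 1 2 1 2 1 2 1 0 1 0 1 0]
  -> pairs=10 depth=2 groups=7 -> no

Answer: no yes no no no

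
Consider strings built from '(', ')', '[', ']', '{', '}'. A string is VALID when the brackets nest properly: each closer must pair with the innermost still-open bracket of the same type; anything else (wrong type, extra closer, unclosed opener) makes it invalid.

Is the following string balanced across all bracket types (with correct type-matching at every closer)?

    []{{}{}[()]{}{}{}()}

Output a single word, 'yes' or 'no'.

Answer: yes

Derivation:
pos 0: push '['; stack = [
pos 1: ']' matches '['; pop; stack = (empty)
pos 2: push '{'; stack = {
pos 3: push '{'; stack = {{
pos 4: '}' matches '{'; pop; stack = {
pos 5: push '{'; stack = {{
pos 6: '}' matches '{'; pop; stack = {
pos 7: push '['; stack = {[
pos 8: push '('; stack = {[(
pos 9: ')' matches '('; pop; stack = {[
pos 10: ']' matches '['; pop; stack = {
pos 11: push '{'; stack = {{
pos 12: '}' matches '{'; pop; stack = {
pos 13: push '{'; stack = {{
pos 14: '}' matches '{'; pop; stack = {
pos 15: push '{'; stack = {{
pos 16: '}' matches '{'; pop; stack = {
pos 17: push '('; stack = {(
pos 18: ')' matches '('; pop; stack = {
pos 19: '}' matches '{'; pop; stack = (empty)
end: stack empty → VALID
Verdict: properly nested → yes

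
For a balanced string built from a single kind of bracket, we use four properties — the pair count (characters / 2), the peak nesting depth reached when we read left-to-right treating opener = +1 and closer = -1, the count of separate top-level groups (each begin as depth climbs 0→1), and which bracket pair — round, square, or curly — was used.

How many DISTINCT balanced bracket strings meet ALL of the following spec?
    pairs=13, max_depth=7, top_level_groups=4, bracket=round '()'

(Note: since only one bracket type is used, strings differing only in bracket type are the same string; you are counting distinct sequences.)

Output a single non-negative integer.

Answer: 3048

Derivation:
Spec: pairs=13 depth=7 groups=4
Count(depth <= 7) = 89764
Count(depth <= 6) = 86716
Count(depth == 7) = 89764 - 86716 = 3048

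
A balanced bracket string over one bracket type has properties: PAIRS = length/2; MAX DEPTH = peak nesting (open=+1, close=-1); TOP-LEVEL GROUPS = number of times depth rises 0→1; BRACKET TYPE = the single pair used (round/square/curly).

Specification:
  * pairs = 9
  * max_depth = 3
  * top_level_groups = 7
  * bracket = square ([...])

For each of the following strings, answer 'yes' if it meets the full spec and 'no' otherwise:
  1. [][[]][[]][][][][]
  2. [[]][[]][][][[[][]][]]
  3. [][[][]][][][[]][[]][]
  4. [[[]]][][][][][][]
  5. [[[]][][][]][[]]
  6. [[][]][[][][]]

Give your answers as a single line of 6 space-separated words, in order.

String 1 '[][[]][[]][][][][]': depth seq [1 0 1 2 1 0 1 2 1 0 1 0 1 0 1 0 1 0]
  -> pairs=9 depth=2 groups=7 -> no
String 2 '[[]][[]][][][[[][]][]]': depth seq [1 2 1 0 1 2 1 0 1 0 1 0 1 2 3 2 3 2 1 2 1 0]
  -> pairs=11 depth=3 groups=5 -> no
String 3 '[][[][]][][][[]][[]][]': depth seq [1 0 1 2 1 2 1 0 1 0 1 0 1 2 1 0 1 2 1 0 1 0]
  -> pairs=11 depth=2 groups=7 -> no
String 4 '[[[]]][][][][][][]': depth seq [1 2 3 2 1 0 1 0 1 0 1 0 1 0 1 0 1 0]
  -> pairs=9 depth=3 groups=7 -> yes
String 5 '[[[]][][][]][[]]': depth seq [1 2 3 2 1 2 1 2 1 2 1 0 1 2 1 0]
  -> pairs=8 depth=3 groups=2 -> no
String 6 '[[][]][[][][]]': depth seq [1 2 1 2 1 0 1 2 1 2 1 2 1 0]
  -> pairs=7 depth=2 groups=2 -> no

Answer: no no no yes no no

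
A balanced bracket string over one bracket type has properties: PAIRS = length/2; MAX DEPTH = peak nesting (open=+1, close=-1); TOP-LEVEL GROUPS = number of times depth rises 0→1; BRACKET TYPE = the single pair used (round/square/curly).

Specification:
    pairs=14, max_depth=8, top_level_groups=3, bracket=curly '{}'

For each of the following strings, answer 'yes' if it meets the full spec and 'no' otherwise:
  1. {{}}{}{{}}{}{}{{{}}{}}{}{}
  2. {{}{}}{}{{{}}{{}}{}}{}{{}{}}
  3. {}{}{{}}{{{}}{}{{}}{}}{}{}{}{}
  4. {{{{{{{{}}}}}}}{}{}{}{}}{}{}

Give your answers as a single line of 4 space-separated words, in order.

Answer: no no no yes

Derivation:
String 1 '{{}}{}{{}}{}{}{{{}}{}}{}{}': depth seq [1 2 1 0 1 0 1 2 1 0 1 0 1 0 1 2 3 2 1 2 1 0 1 0 1 0]
  -> pairs=13 depth=3 groups=8 -> no
String 2 '{{}{}}{}{{{}}{{}}{}}{}{{}{}}': depth seq [1 2 1 2 1 0 1 0 1 2 3 2 1 2 3 2 1 2 1 0 1 0 1 2 1 2 1 0]
  -> pairs=14 depth=3 groups=5 -> no
String 3 '{}{}{{}}{{{}}{}{{}}{}}{}{}{}{}': depth seq [1 0 1 0 1 2 1 0 1 2 3 2 1 2 1 2 3 2 1 2 1 0 1 0 1 0 1 0 1 0]
  -> pairs=15 depth=3 groups=8 -> no
String 4 '{{{{{{{{}}}}}}}{}{}{}{}}{}{}': depth seq [1 2 3 4 5 6 7 8 7 6 5 4 3 2 1 2 1 2 1 2 1 2 1 0 1 0 1 0]
  -> pairs=14 depth=8 groups=3 -> yes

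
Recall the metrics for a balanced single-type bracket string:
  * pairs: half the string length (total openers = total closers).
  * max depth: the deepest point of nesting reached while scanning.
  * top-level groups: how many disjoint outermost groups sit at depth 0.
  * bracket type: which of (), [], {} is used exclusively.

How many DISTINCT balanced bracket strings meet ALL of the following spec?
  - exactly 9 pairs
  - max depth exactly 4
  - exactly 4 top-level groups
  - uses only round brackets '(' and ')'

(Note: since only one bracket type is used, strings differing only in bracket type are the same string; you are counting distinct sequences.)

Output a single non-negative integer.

Answer: 168

Derivation:
Spec: pairs=9 depth=4 groups=4
Count(depth <= 4) = 528
Count(depth <= 3) = 360
Count(depth == 4) = 528 - 360 = 168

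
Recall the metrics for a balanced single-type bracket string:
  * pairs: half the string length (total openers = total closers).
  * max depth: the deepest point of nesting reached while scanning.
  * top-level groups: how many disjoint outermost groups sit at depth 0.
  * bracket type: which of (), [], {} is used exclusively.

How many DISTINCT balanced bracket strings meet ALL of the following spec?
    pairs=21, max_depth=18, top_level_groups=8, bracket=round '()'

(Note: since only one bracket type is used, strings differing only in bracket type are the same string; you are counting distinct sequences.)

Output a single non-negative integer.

Answer: 0

Derivation:
Spec: pairs=21 depth=18 groups=8
Count(depth <= 18) = 218349120
Count(depth <= 17) = 218349120
Count(depth == 18) = 218349120 - 218349120 = 0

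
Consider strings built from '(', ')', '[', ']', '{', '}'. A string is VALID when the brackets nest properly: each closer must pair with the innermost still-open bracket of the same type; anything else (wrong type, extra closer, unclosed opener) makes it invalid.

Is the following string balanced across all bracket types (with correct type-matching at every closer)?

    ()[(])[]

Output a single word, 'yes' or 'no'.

Answer: no

Derivation:
pos 0: push '('; stack = (
pos 1: ')' matches '('; pop; stack = (empty)
pos 2: push '['; stack = [
pos 3: push '('; stack = [(
pos 4: saw closer ']' but top of stack is '(' (expected ')') → INVALID
Verdict: type mismatch at position 4: ']' closes '(' → no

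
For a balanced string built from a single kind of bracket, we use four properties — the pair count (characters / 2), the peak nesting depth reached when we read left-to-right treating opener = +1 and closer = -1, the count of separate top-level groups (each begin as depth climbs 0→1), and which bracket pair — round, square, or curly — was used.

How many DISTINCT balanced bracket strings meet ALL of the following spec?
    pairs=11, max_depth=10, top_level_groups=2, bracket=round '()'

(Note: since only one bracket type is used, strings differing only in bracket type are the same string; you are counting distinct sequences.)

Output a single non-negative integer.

Answer: 2

Derivation:
Spec: pairs=11 depth=10 groups=2
Count(depth <= 10) = 16796
Count(depth <= 9) = 16794
Count(depth == 10) = 16796 - 16794 = 2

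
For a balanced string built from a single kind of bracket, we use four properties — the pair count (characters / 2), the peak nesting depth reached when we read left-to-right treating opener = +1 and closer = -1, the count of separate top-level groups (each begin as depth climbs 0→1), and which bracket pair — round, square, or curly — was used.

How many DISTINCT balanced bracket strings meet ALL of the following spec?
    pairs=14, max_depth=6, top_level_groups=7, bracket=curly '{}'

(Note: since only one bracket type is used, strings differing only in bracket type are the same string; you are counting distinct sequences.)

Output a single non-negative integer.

Spec: pairs=14 depth=6 groups=7
Count(depth <= 6) = 38634
Count(depth <= 5) = 37703
Count(depth == 6) = 38634 - 37703 = 931

Answer: 931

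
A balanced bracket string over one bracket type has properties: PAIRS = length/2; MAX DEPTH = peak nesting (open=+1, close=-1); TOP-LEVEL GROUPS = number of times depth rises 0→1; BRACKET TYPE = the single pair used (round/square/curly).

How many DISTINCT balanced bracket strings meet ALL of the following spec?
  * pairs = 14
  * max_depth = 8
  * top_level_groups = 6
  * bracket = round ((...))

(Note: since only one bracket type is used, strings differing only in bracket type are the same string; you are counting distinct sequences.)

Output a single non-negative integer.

Spec: pairs=14 depth=8 groups=6
Count(depth <= 8) = 87204
Count(depth <= 7) = 87096
Count(depth == 8) = 87204 - 87096 = 108

Answer: 108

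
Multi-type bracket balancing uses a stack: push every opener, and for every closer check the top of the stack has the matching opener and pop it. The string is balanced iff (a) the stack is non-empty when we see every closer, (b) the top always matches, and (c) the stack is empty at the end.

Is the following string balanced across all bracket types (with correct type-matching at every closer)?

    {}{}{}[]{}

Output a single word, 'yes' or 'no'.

Answer: yes

Derivation:
pos 0: push '{'; stack = {
pos 1: '}' matches '{'; pop; stack = (empty)
pos 2: push '{'; stack = {
pos 3: '}' matches '{'; pop; stack = (empty)
pos 4: push '{'; stack = {
pos 5: '}' matches '{'; pop; stack = (empty)
pos 6: push '['; stack = [
pos 7: ']' matches '['; pop; stack = (empty)
pos 8: push '{'; stack = {
pos 9: '}' matches '{'; pop; stack = (empty)
end: stack empty → VALID
Verdict: properly nested → yes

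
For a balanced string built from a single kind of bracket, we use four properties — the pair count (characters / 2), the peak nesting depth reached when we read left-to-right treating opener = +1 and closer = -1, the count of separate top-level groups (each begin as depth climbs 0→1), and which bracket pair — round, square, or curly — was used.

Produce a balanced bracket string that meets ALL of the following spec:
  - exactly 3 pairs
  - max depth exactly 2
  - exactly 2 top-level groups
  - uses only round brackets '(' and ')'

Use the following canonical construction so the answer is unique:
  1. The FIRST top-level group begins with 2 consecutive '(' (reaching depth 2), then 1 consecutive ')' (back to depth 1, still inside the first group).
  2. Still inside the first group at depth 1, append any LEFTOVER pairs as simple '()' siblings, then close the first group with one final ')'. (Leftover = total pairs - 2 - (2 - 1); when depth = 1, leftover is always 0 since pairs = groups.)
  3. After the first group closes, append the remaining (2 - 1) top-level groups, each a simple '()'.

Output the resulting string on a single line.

Answer: (())()

Derivation:
Spec: pairs=3 depth=2 groups=2
Leftover pairs = 3 - 2 - (2-1) = 0
First group: deep chain of depth 2 + 0 sibling pairs
Remaining 1 groups: simple '()' each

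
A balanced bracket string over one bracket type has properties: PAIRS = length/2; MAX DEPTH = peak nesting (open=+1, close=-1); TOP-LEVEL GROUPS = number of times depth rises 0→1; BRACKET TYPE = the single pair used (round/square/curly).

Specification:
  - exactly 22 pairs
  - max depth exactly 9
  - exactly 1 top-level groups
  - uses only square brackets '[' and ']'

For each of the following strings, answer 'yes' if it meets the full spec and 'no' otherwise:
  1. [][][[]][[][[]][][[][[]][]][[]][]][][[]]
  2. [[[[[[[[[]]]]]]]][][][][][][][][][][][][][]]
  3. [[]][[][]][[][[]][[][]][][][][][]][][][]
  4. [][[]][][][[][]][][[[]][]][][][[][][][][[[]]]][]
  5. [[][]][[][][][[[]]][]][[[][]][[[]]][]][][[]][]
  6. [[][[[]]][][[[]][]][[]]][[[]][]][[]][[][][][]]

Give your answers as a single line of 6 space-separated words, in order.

Answer: no yes no no no no

Derivation:
String 1 '[][][[]][[][[]][][[][[]][]][[]][]][][[]]': depth seq [1 0 1 0 1 2 1 0 1 2 1 2 3 2 1 2 1 2 3 2 3 4 3 2 3 2 1 2 3 2 1 2 1 0 1 0 1 2 1 0]
  -> pairs=20 depth=4 groups=6 -> no
String 2 '[[[[[[[[[]]]]]]]][][][][][][][][][][][][][]]': depth seq [1 2 3 4 5 6 7 8 9 8 7 6 5 4 3 2 1 2 1 2 1 2 1 2 1 2 1 2 1 2 1 2 1 2 1 2 1 2 1 2 1 2 1 0]
  -> pairs=22 depth=9 groups=1 -> yes
String 3 '[[]][[][]][[][[]][[][]][][][][][]][][][]': depth seq [1 2 1 0 1 2 1 2 1 0 1 2 1 2 3 2 1 2 3 2 3 2 1 2 1 2 1 2 1 2 1 2 1 0 1 0 1 0 1 0]
  -> pairs=20 depth=3 groups=6 -> no
String 4 '[][[]][][][[][]][][[[]][]][][][[][][][][[[]]]][]': depth seq [1 0 1 2 1 0 1 0 1 0 1 2 1 2 1 0 1 0 1 2 3 2 1 2 1 0 1 0 1 0 1 2 1 2 1 2 1 2 1 2 3 4 3 2 1 0 1 0]
  -> pairs=24 depth=4 groups=11 -> no
String 5 '[[][]][[][][][[[]]][]][[[][]][[[]]][]][][[]][]': depth seq [1 2 1 2 1 0 1 2 1 2 1 2 1 2 3 4 3 2 1 2 1 0 1 2 3 2 3 2 1 2 3 4 3 2 1 2 1 0 1 0 1 2 1 0 1 0]
  -> pairs=23 depth=4 groups=6 -> no
String 6 '[[][[[]]][][[[]][]][[]]][[[]][]][[]][[][][][]]': depth seq [1 2 1 2 3 4 3 2 1 2 1 2 3 4 3 2 3 2 1 2 3 2 1 0 1 2 3 2 1 2 1 0 1 2 1 0 1 2 1 2 1 2 1 2 1 0]
  -> pairs=23 depth=4 groups=4 -> no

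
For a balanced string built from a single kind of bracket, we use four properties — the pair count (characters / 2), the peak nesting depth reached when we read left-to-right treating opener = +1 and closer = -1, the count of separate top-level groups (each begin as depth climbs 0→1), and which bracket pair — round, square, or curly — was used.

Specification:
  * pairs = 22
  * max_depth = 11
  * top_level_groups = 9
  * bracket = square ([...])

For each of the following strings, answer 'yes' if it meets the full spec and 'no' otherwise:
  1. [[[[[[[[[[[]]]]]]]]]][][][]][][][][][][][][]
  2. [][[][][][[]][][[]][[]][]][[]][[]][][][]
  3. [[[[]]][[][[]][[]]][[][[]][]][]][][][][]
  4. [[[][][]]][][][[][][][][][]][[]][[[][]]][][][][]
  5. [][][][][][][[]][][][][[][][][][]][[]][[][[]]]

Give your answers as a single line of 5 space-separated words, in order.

Answer: yes no no no no

Derivation:
String 1 '[[[[[[[[[[[]]]]]]]]]][][][]][][][][][][][][]': depth seq [1 2 3 4 5 6 7 8 9 10 11 10 9 8 7 6 5 4 3 2 1 2 1 2 1 2 1 0 1 0 1 0 1 0 1 0 1 0 1 0 1 0 1 0]
  -> pairs=22 depth=11 groups=9 -> yes
String 2 '[][[][][][[]][][[]][[]][]][[]][[]][][][]': depth seq [1 0 1 2 1 2 1 2 1 2 3 2 1 2 1 2 3 2 1 2 3 2 1 2 1 0 1 2 1 0 1 2 1 0 1 0 1 0 1 0]
  -> pairs=20 depth=3 groups=7 -> no
String 3 '[[[[]]][[][[]][[]]][[][[]][]][]][][][][]': depth seq [1 2 3 4 3 2 1 2 3 2 3 4 3 2 3 4 3 2 1 2 3 2 3 4 3 2 3 2 1 2 1 0 1 0 1 0 1 0 1 0]
  -> pairs=20 depth=4 groups=5 -> no
String 4 '[[[][][]]][][][[][][][][][]][[]][[[][]]][][][][]': depth seq [1 2 3 2 3 2 3 2 1 0 1 0 1 0 1 2 1 2 1 2 1 2 1 2 1 2 1 0 1 2 1 0 1 2 3 2 3 2 1 0 1 0 1 0 1 0 1 0]
  -> pairs=24 depth=3 groups=10 -> no
String 5 '[][][][][][][[]][][][][[][][][][]][[]][[][[]]]': depth seq [1 0 1 0 1 0 1 0 1 0 1 0 1 2 1 0 1 0 1 0 1 0 1 2 1 2 1 2 1 2 1 2 1 0 1 2 1 0 1 2 1 2 3 2 1 0]
  -> pairs=23 depth=3 groups=13 -> no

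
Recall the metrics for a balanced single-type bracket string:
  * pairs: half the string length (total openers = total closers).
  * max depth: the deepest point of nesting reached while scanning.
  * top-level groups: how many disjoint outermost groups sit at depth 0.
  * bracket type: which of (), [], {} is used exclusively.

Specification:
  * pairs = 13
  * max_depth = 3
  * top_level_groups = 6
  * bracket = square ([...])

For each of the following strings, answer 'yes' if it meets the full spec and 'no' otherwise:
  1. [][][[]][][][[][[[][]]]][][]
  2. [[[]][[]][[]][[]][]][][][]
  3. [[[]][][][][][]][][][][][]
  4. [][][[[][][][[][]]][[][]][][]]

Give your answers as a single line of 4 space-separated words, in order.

String 1 '[][][[]][][][[][[[][]]]][][]': depth seq [1 0 1 0 1 2 1 0 1 0 1 0 1 2 1 2 3 4 3 4 3 2 1 0 1 0 1 0]
  -> pairs=14 depth=4 groups=8 -> no
String 2 '[[[]][[]][[]][[]][]][][][]': depth seq [1 2 3 2 1 2 3 2 1 2 3 2 1 2 3 2 1 2 1 0 1 0 1 0 1 0]
  -> pairs=13 depth=3 groups=4 -> no
String 3 '[[[]][][][][][]][][][][][]': depth seq [1 2 3 2 1 2 1 2 1 2 1 2 1 2 1 0 1 0 1 0 1 0 1 0 1 0]
  -> pairs=13 depth=3 groups=6 -> yes
String 4 '[][][[[][][][[][]]][[][]][][]]': depth seq [1 0 1 0 1 2 3 2 3 2 3 2 3 4 3 4 3 2 1 2 3 2 3 2 1 2 1 2 1 0]
  -> pairs=15 depth=4 groups=3 -> no

Answer: no no yes no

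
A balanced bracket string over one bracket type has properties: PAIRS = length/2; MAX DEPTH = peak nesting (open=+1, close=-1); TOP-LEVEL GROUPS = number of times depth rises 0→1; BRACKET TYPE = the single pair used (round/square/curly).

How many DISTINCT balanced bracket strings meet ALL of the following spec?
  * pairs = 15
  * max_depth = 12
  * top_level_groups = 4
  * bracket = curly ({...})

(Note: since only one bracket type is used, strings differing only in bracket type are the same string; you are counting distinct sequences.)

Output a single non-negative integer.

Spec: pairs=15 depth=12 groups=4
Count(depth <= 12) = 1188640
Count(depth <= 11) = 1188636
Count(depth == 12) = 1188640 - 1188636 = 4

Answer: 4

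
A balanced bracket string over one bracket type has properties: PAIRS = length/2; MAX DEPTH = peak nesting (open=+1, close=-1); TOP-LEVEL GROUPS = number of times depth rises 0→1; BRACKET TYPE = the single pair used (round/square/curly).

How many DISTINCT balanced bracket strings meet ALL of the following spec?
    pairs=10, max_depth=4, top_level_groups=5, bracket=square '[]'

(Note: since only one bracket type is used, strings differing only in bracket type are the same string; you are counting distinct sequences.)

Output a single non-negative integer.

Spec: pairs=10 depth=4 groups=5
Count(depth <= 4) = 941
Count(depth <= 3) = 681
Count(depth == 4) = 941 - 681 = 260

Answer: 260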